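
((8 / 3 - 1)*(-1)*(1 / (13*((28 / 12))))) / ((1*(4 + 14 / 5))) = -25 / 3094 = -0.01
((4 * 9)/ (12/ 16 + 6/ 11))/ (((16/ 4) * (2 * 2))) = 33/ 19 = 1.74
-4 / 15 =-0.27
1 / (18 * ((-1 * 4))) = -1 / 72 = -0.01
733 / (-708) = -733 / 708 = -1.04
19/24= 0.79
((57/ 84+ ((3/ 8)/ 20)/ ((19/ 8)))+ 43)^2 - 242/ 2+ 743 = 4476214409/ 1768900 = 2530.51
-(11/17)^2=-121/289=-0.42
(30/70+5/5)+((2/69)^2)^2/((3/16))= 680015422/476009541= 1.43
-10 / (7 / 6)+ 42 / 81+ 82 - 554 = -90730 / 189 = -480.05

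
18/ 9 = 2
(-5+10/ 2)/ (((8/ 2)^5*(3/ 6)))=0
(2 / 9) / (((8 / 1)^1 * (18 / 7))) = 7 / 648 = 0.01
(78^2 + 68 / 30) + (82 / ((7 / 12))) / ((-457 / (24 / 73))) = 6086.17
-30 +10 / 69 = -2060 / 69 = -29.86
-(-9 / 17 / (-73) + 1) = -1250 / 1241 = -1.01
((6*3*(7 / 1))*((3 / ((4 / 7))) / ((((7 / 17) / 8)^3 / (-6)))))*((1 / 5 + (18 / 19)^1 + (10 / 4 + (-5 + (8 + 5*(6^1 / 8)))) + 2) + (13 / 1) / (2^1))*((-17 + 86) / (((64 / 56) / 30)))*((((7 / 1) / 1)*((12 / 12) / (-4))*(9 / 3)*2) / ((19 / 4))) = 795035138756544 / 361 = 2202313403757.74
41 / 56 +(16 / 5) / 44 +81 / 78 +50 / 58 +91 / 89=385250427 / 103343240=3.73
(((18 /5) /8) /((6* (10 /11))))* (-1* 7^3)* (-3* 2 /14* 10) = 121.28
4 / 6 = 2 / 3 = 0.67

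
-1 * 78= -78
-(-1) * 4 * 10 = 40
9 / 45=1 / 5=0.20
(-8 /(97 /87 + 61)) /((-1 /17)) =2958 /1351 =2.19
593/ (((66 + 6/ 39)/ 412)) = 3693.15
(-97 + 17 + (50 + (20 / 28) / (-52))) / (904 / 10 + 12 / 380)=-1037875 / 3127124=-0.33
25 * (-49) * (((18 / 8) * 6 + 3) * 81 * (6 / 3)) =-3274425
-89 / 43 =-2.07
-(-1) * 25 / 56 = 25 / 56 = 0.45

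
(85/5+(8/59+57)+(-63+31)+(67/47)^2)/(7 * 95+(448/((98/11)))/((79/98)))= 0.06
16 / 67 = 0.24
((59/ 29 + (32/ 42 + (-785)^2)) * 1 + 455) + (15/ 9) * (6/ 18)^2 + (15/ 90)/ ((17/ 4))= 57460673828/ 93177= 616683.02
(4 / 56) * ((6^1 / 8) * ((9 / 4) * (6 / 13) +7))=627 / 1456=0.43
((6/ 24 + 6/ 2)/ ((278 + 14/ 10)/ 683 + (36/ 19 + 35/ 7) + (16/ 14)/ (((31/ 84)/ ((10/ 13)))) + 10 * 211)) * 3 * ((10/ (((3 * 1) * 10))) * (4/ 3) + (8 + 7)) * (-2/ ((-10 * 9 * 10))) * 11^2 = 1143464993957/ 59861091499920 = 0.02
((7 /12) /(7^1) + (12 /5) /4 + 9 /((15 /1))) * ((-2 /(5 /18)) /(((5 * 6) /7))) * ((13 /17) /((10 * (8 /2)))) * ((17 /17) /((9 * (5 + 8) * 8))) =-539 /12240000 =-0.00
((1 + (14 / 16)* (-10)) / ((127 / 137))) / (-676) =0.01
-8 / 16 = -1 / 2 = -0.50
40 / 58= 0.69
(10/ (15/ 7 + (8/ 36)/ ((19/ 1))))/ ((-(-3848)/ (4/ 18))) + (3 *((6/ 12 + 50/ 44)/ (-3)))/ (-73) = 45191959/ 1992241394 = 0.02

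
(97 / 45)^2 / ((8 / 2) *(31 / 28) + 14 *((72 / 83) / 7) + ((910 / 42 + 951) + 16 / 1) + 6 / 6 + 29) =5466629 / 1205738325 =0.00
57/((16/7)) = 399/16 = 24.94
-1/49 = -0.02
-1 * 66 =-66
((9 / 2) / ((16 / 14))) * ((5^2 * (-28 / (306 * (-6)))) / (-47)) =-1225 / 38352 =-0.03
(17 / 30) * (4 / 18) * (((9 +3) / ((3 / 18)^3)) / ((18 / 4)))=1088 / 15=72.53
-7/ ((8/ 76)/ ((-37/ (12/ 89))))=437969/ 24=18248.71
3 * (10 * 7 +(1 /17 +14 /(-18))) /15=2120 /153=13.86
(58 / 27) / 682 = 29 / 9207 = 0.00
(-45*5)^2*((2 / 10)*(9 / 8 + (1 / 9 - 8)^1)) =-547875 / 8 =-68484.38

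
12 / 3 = 4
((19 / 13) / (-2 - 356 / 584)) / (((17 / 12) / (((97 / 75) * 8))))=-8610496 / 2105025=-4.09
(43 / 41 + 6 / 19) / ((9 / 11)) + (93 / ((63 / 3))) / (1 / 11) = 50.38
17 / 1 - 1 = 16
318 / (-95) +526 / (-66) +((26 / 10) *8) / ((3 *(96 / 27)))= -9.37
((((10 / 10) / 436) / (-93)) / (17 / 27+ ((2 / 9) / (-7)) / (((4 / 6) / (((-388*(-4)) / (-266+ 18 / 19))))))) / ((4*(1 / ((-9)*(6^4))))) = 57822093 / 730435051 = 0.08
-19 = -19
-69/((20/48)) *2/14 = -828/35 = -23.66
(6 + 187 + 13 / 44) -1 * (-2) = 195.30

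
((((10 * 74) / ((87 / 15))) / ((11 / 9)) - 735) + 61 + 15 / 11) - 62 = -201049 / 319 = -630.25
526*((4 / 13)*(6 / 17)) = 12624 / 221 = 57.12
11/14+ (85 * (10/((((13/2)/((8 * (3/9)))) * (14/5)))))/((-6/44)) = -1494713/1638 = -912.52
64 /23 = 2.78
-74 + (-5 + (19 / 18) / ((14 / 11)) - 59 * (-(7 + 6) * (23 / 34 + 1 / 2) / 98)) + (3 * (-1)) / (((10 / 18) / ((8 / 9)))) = -11060017 / 149940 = -73.76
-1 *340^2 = -115600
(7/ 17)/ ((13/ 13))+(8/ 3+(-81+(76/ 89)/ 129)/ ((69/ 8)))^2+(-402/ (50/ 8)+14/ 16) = -38028797051324273/ 2133715599851400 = -17.82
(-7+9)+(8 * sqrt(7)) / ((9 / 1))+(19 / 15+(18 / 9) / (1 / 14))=8 * sqrt(7) / 9+469 / 15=33.62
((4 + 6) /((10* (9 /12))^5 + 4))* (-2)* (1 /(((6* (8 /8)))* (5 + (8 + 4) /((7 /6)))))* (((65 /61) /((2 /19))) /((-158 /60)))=13832000 /391624810399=0.00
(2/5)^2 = 4/25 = 0.16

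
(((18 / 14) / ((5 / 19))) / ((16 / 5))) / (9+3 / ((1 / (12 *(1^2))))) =19 / 560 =0.03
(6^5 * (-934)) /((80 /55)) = -4993164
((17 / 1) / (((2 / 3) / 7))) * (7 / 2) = 2499 / 4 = 624.75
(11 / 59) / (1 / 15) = 165 / 59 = 2.80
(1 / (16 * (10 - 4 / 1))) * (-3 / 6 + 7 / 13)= 1 / 2496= 0.00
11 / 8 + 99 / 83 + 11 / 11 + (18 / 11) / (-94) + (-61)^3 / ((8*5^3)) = -4793816033 / 21455500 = -223.43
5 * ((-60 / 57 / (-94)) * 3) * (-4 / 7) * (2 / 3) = -400 / 6251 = -0.06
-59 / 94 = -0.63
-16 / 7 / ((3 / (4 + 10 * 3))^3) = -628864 / 189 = -3327.32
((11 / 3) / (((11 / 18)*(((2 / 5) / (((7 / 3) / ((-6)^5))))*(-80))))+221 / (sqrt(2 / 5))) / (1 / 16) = 7 / 7776+1768*sqrt(10) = 5590.91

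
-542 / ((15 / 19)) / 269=-10298 / 4035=-2.55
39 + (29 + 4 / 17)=1160 / 17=68.24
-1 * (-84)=84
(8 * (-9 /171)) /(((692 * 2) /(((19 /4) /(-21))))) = 1 /14532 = 0.00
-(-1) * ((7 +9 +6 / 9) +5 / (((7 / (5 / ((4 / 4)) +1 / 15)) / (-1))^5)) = 40007193374 / 2552563125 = 15.67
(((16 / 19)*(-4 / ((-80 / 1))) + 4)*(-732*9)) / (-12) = 2219.12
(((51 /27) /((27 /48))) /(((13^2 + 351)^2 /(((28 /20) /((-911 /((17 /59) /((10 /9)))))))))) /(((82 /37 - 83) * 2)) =10693 /349082017830000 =0.00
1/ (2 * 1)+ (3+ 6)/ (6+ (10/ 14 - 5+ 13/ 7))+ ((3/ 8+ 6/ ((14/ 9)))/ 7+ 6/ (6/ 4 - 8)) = 344173/ 127400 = 2.70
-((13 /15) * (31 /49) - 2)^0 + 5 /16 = -11 /16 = -0.69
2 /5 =0.40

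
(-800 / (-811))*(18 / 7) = 14400 / 5677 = 2.54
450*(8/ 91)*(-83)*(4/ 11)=-1194.01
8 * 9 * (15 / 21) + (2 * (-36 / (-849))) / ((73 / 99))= 7453872 / 144613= 51.54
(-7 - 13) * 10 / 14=-100 / 7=-14.29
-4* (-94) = 376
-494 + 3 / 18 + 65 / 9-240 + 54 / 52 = -84892 / 117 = -725.57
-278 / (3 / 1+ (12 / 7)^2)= -13622 / 291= -46.81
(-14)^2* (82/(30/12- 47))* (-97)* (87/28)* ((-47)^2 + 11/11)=21410418120/89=240566495.73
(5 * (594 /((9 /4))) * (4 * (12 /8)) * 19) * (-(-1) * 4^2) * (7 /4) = 4213440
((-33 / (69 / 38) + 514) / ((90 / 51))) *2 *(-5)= -193868 / 69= -2809.68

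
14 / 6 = 7 / 3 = 2.33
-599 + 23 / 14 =-8363 / 14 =-597.36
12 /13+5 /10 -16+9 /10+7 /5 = -12.28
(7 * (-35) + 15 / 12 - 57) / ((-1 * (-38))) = -1203 / 152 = -7.91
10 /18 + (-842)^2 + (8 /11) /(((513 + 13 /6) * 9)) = 216949534729 /306009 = 708964.56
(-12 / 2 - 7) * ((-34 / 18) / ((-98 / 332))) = -83.19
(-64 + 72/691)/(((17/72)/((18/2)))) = -28610496/11747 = -2435.56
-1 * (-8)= 8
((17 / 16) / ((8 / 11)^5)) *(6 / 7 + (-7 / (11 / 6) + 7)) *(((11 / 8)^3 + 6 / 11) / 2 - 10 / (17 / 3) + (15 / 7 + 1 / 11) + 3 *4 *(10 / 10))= 7791021577075 / 26306674688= 296.16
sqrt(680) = 2 * sqrt(170) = 26.08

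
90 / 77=1.17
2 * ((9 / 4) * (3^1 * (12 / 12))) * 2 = 27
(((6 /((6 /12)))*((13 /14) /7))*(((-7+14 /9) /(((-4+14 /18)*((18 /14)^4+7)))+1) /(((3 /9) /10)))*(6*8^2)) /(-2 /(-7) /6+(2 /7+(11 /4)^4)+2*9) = 68605789224960 /240755430223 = 284.96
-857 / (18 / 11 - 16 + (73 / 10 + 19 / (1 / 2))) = -94270 / 3403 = -27.70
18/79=0.23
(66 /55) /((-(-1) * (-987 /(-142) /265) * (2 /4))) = 30104 /329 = 91.50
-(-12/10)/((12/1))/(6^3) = 1/2160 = 0.00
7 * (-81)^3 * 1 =-3720087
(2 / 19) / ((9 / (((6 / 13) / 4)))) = 1 / 741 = 0.00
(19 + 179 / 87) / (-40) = -229 / 435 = -0.53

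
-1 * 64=-64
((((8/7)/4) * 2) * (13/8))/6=13/84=0.15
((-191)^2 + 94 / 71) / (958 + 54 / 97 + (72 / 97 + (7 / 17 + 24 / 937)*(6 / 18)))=12006663668055 / 315761972333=38.02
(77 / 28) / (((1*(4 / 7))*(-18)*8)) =-77 / 2304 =-0.03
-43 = -43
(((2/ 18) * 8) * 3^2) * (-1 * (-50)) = 400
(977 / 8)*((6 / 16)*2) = 2931 / 32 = 91.59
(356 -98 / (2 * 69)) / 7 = 24515 / 483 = 50.76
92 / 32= 23 / 8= 2.88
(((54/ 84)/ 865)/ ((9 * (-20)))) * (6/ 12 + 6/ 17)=-29/ 8234800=-0.00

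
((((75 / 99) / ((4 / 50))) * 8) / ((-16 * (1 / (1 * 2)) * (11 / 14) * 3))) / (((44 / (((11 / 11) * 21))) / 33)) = -30625 / 484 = -63.27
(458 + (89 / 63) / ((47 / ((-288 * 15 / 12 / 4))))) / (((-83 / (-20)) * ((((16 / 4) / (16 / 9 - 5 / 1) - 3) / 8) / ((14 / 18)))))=-695034880 / 4318407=-160.95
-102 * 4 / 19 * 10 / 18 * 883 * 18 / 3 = -1200880 / 19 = -63204.21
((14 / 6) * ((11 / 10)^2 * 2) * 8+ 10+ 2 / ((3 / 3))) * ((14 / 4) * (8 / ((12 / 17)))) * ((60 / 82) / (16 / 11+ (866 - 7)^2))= 11225984 / 4991774805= 0.00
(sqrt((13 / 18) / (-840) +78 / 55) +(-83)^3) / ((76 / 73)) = -41740451 / 76 +73 *sqrt(272266995) / 1053360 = -549215.32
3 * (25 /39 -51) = -1964 /13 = -151.08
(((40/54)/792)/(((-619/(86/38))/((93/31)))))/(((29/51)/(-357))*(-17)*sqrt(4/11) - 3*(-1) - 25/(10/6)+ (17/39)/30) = 12539208500*sqrt(11)/35665401263888988801+ 2775151349425/3242309205808089891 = 0.00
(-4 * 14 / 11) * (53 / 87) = -2968 / 957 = -3.10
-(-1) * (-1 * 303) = -303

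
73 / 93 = 0.78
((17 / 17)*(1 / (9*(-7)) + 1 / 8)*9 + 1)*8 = 111 / 7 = 15.86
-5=-5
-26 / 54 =-13 / 27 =-0.48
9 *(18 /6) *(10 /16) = 135 /8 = 16.88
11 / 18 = 0.61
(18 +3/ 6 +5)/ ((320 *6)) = 47/ 3840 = 0.01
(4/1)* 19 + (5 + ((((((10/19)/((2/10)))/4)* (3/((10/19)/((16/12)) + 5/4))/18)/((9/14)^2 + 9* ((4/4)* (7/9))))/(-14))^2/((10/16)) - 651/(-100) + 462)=5220587065427/9500440500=549.51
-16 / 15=-1.07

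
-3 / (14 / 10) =-15 / 7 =-2.14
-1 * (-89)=89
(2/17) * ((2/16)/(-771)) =-0.00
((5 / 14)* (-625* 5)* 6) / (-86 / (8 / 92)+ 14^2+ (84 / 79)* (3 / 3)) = 8.46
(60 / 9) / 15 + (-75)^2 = 50629 / 9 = 5625.44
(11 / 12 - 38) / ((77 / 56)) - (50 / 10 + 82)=-3761 / 33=-113.97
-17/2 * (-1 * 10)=85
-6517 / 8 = -814.62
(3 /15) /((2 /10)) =1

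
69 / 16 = 4.31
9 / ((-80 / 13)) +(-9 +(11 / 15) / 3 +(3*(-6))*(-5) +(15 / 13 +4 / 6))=763799 / 9360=81.60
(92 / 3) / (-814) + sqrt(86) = -46 / 1221 + sqrt(86) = 9.24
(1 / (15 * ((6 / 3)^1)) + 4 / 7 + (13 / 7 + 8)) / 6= 2197 / 1260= 1.74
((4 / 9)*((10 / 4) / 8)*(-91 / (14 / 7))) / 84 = -65 / 864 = -0.08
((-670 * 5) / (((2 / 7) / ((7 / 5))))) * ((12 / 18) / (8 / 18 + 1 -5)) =49245 / 16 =3077.81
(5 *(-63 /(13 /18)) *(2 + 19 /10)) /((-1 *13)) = 1701 /13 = 130.85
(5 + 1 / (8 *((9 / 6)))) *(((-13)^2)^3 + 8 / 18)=2649918385 / 108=24536281.34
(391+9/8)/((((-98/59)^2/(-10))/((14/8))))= -54599485/21952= -2487.22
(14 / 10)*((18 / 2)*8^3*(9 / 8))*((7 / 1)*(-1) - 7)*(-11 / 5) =5588352 / 25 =223534.08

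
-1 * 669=-669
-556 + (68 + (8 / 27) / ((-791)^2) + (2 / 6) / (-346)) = -2852420236537 / 5845111902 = -488.00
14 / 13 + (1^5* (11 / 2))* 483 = 69097 / 26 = 2657.58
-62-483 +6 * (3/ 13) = -7067/ 13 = -543.62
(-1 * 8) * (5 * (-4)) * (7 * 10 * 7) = 78400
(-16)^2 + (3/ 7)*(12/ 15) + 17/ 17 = 9007/ 35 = 257.34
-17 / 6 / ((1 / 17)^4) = -1419857 / 6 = -236642.83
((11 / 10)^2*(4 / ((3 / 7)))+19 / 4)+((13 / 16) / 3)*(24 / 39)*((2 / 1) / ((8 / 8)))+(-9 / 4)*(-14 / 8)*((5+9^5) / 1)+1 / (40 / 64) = 232543.10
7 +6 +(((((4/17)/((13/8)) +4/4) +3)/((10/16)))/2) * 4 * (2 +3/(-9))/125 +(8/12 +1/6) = 2322187/165750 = 14.01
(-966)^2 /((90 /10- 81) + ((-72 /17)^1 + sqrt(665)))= -20559292992 /1487431- 269682084 * sqrt(665) /1487431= -18497.49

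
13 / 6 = 2.17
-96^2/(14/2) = -9216/7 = -1316.57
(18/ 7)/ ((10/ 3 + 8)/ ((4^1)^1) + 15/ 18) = 54/ 77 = 0.70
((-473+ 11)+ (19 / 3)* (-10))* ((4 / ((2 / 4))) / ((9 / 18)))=-25216 / 3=-8405.33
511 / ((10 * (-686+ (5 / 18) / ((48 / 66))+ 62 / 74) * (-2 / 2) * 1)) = 1361304 / 18242545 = 0.07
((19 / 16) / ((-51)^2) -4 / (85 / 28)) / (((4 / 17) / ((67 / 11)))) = -18363427 / 538560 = -34.10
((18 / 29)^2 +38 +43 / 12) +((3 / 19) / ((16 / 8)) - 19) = 4419319 / 191748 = 23.05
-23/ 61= -0.38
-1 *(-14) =14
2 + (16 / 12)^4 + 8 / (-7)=2278 / 567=4.02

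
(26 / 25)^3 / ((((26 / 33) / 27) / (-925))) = -22285692 / 625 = -35657.11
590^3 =205379000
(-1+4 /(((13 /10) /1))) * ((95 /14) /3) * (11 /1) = 9405 /182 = 51.68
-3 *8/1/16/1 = -3/2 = -1.50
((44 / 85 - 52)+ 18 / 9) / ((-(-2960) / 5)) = -2103 / 25160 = -0.08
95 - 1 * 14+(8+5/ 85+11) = 1701/ 17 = 100.06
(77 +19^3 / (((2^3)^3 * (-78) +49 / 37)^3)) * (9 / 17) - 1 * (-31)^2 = -50466532356765791566171 / 54840900668944342879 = -920.24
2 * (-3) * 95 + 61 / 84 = -47819 / 84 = -569.27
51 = 51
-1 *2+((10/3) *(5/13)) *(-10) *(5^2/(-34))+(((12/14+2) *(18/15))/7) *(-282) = -4245908/32487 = -130.70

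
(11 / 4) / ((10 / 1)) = 11 / 40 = 0.28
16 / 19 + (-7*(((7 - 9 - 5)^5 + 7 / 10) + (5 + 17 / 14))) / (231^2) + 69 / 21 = 10699064 / 1689765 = 6.33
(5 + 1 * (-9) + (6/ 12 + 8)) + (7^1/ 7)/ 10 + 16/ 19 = 517/ 95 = 5.44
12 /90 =2 /15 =0.13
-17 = -17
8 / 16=1 / 2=0.50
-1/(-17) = 1/17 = 0.06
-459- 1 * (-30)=-429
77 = 77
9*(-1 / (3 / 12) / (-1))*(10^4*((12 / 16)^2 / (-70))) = -20250 / 7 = -2892.86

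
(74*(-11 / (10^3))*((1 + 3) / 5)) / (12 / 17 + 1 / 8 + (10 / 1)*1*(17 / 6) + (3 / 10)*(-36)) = -166056 / 4682875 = -0.04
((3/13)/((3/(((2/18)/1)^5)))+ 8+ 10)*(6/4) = 13817467/511758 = 27.00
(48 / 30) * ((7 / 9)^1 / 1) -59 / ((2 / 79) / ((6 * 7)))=-4404589 / 45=-97879.76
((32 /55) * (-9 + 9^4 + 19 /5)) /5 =1048928 /1375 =762.86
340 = 340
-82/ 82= -1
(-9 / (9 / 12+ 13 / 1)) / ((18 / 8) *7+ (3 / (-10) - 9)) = -48 / 473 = -0.10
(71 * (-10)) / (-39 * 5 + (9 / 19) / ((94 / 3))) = 3.64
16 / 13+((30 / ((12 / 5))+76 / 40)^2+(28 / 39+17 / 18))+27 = 1387931 / 5850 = 237.25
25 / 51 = 0.49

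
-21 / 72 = -7 / 24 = -0.29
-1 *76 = -76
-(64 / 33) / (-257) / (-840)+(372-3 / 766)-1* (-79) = 307636522687 / 682126830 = 451.00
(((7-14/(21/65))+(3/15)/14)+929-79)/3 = 170873/630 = 271.23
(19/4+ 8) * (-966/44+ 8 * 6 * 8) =406215/88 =4616.08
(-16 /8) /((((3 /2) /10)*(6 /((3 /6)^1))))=-10 /9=-1.11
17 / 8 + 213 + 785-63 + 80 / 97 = 727849 / 776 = 937.95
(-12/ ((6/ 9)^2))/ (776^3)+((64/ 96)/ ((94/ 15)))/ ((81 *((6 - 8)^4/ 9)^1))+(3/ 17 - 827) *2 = -5556701675444173/ 3360272150016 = -1653.65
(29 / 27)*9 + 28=113 / 3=37.67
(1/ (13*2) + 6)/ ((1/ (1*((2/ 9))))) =157/ 117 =1.34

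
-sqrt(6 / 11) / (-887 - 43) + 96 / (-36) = -8 / 3 + sqrt(66) / 10230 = -2.67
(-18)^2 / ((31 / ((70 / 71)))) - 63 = -115983 / 2201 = -52.70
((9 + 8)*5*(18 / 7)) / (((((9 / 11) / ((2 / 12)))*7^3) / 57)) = 17765 / 2401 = 7.40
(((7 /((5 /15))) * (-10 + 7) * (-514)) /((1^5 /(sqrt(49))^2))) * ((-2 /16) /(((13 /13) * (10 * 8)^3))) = -793359 /2048000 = -0.39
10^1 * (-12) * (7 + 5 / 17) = -14880 / 17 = -875.29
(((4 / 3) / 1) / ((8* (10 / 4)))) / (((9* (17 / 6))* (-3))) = -2 / 2295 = -0.00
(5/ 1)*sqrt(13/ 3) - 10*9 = -90 + 5*sqrt(39)/ 3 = -79.59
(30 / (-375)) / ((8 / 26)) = -13 / 50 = -0.26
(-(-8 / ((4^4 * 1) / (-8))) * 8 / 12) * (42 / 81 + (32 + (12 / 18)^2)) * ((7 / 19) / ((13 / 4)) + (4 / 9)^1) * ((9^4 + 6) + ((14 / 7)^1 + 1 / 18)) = -32623243700 / 1620567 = -20130.76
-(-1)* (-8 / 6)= -4 / 3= -1.33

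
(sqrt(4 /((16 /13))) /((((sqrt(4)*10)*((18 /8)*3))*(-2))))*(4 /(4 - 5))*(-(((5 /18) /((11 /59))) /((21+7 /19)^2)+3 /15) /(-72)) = 33170003*sqrt(13) /1586183860800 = 0.00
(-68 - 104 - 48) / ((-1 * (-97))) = -220 / 97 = -2.27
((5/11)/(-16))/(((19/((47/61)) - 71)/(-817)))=-191995/383328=-0.50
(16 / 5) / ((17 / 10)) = 32 / 17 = 1.88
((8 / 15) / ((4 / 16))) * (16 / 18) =256 / 135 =1.90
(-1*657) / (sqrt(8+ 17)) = -657 / 5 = -131.40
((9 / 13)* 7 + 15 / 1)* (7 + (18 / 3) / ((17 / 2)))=33798 / 221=152.93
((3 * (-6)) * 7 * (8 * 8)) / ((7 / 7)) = -8064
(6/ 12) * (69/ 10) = 69/ 20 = 3.45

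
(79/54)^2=6241/2916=2.14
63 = 63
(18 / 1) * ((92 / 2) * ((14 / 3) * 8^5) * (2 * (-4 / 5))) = -202584883.20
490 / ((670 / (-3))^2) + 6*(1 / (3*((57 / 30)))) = 906179 / 852910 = 1.06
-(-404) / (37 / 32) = 12928 / 37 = 349.41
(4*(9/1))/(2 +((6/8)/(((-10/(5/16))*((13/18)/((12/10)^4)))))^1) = 1170000/62813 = 18.63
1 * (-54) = -54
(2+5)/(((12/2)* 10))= 7/60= 0.12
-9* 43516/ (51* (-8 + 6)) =65274/ 17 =3839.65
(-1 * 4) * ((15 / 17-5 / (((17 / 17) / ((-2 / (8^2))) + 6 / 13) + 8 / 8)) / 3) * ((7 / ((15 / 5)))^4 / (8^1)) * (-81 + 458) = -3195274810 / 1640007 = -1948.33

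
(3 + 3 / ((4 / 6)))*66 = 495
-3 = -3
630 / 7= 90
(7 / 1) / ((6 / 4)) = 14 / 3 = 4.67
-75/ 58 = -1.29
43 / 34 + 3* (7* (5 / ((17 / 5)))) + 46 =2657 / 34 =78.15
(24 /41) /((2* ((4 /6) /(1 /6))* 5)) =0.01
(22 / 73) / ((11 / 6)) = 12 / 73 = 0.16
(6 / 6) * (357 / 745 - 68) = -50303 / 745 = -67.52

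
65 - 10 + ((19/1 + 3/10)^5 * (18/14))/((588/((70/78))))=270587984193/50960000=5309.81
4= 4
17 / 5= 3.40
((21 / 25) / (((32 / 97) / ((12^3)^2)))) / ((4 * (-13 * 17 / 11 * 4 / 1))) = -130677624 / 5525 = -23652.06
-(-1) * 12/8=3/2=1.50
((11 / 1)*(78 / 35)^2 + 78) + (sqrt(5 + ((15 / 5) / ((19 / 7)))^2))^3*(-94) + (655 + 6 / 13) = 12550387 / 15925 - 211124*sqrt(2246) / 6859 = -670.66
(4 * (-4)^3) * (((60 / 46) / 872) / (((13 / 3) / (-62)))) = 5.48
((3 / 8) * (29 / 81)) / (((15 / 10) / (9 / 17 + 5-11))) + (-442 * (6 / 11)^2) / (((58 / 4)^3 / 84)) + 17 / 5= -19316781047 / 27090813420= -0.71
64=64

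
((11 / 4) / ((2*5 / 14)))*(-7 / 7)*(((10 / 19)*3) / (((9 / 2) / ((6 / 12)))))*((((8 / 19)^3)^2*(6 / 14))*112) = -161480704 / 893871739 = -0.18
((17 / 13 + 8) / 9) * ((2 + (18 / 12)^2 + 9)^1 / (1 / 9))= 6413 / 52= 123.33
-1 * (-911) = 911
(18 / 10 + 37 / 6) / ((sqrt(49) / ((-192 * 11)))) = -84128 / 35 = -2403.66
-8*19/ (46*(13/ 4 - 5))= 304/ 161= 1.89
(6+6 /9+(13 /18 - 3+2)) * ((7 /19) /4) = 805 /1368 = 0.59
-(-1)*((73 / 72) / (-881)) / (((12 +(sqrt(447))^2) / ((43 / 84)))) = -3139 / 2445684192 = -0.00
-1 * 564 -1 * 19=-583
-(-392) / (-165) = -392 / 165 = -2.38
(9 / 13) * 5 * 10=450 / 13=34.62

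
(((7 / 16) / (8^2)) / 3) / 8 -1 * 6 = -147449 / 24576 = -6.00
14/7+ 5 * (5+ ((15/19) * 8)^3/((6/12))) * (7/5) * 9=219902303/6859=32060.40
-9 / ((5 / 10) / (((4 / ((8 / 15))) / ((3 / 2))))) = -90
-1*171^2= -29241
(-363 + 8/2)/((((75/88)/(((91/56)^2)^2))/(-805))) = 18158769629/7680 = 2364423.13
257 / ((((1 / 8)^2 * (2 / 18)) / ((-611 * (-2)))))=180895104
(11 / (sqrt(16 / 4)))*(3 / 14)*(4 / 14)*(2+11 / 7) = 825 / 686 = 1.20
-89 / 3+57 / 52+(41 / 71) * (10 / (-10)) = -322843 / 11076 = -29.15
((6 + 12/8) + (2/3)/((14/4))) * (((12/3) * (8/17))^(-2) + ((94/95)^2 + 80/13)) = 15144615869/265574400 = 57.03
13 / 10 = 1.30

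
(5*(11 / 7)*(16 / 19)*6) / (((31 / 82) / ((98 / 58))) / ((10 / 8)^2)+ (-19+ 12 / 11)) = -416724000 / 186489047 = -2.23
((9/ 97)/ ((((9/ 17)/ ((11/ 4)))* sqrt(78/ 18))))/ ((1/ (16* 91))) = 5236* sqrt(39)/ 97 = 337.10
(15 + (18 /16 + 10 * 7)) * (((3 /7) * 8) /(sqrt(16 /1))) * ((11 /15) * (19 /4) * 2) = 514.29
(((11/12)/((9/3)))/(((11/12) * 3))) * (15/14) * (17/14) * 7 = 85/84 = 1.01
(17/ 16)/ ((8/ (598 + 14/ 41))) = 104261/ 1312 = 79.47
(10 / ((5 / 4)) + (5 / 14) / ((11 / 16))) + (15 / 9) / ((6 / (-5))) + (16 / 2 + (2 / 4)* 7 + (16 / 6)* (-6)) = 1823 / 693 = 2.63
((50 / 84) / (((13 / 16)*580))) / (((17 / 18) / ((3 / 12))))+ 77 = 3454466 / 44863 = 77.00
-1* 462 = -462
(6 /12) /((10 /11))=11 /20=0.55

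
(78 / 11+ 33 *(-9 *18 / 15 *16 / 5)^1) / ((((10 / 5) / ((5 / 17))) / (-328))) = 51115848 / 935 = 54669.36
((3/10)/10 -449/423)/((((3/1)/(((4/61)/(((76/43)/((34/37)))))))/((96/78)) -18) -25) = -255154088/7049094075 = -0.04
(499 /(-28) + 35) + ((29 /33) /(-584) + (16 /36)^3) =565970917 /32781672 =17.26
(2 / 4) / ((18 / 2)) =1 / 18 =0.06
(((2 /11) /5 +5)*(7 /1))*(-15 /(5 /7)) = -40719 /55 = -740.35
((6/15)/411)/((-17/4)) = -8/34935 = -0.00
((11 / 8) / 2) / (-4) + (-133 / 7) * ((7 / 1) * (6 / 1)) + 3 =-50891 / 64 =-795.17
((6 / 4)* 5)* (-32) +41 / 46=-10999 / 46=-239.11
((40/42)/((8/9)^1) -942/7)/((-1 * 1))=267/2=133.50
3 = 3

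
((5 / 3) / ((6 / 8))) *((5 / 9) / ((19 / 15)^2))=2500 / 3249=0.77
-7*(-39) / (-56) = -39 / 8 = -4.88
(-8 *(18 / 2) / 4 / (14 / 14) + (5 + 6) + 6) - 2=-3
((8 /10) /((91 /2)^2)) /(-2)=-8 /41405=-0.00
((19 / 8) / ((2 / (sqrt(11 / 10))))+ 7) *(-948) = -6636 - 4503 *sqrt(110) / 40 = -7816.70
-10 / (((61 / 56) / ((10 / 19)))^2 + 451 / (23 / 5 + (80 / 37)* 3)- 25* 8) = 918848000 / 14245490667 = 0.06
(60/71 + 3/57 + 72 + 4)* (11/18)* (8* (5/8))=5705425/24282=234.97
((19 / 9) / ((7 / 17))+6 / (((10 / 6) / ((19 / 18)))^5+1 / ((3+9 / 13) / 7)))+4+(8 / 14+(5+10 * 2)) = 3087237209930 / 87678675567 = 35.21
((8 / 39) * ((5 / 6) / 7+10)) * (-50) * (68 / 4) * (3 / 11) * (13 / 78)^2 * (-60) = 7225000 / 9009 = 801.98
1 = 1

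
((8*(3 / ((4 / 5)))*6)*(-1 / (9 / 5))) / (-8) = 25 / 2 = 12.50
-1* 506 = -506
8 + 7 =15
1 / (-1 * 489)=-1 / 489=-0.00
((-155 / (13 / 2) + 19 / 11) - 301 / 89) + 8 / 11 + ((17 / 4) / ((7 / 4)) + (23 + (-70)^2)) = 436594448 / 89089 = 4900.65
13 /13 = 1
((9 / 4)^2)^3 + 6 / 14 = 3732375 / 28672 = 130.17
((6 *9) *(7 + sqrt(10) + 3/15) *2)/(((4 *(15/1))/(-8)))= -2592/25 -72 *sqrt(10)/5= -149.22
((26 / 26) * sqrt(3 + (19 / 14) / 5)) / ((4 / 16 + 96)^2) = 8 * sqrt(16030) / 5187875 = 0.00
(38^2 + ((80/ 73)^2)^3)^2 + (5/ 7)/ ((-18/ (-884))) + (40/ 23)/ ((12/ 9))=69362699339871496184492932526464/ 33185067619364384872993929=2090178.03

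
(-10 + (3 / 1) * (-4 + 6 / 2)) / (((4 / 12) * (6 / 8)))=-52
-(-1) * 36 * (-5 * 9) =-1620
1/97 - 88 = -8535/97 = -87.99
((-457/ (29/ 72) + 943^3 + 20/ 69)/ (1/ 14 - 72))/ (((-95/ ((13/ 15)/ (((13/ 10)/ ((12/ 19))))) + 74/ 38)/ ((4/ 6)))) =53694716992352/ 1545298263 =34747.15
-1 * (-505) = 505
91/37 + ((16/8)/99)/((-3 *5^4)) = 16891801/6868125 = 2.46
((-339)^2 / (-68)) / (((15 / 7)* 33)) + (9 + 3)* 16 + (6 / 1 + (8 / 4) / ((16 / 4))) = 653007 / 3740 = 174.60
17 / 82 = 0.21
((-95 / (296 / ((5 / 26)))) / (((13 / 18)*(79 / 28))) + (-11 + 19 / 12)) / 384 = -56000081 / 2276292096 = -0.02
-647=-647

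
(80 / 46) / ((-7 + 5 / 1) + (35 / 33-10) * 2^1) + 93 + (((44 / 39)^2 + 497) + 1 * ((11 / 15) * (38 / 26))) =8494762141 / 14343030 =592.26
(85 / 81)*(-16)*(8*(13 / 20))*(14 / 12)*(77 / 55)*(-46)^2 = -366626624 / 1215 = -301750.31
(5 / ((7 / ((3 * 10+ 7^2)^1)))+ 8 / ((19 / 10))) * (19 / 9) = 8065 / 63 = 128.02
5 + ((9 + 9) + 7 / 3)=76 / 3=25.33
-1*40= -40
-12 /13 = -0.92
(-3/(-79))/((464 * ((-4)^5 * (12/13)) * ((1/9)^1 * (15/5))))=-39/150142976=-0.00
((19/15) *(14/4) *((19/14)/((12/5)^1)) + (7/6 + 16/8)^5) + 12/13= 321.86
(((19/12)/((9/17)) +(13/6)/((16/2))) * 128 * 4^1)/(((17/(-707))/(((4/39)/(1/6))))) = -255017728/5967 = -42738.01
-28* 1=-28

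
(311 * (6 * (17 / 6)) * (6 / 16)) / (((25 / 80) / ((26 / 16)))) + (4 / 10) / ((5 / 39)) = 1031277 / 100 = 10312.77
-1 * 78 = -78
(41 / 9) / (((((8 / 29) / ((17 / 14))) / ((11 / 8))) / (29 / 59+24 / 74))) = 22.49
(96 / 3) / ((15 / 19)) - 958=-13762 / 15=-917.47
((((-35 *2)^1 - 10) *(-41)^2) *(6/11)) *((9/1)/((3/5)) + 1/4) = -12304920/11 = -1118629.09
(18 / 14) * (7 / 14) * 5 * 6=135 / 7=19.29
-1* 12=-12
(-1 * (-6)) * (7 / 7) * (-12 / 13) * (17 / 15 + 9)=-56.12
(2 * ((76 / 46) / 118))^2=1444 / 1841449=0.00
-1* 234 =-234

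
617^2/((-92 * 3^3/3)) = -380689/828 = -459.77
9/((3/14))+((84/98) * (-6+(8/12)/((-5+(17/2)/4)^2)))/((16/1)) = 88201/2116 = 41.68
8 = 8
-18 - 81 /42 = -279 /14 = -19.93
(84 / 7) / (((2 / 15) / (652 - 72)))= 52200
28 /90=14 /45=0.31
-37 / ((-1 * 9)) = 37 / 9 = 4.11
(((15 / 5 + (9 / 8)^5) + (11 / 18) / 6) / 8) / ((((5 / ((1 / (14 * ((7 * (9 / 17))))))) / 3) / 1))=73756931 / 10404495360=0.01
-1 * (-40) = 40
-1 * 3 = -3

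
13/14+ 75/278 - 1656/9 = -177866/973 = -182.80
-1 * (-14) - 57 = -43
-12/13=-0.92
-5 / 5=-1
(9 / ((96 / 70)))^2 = 11025 / 256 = 43.07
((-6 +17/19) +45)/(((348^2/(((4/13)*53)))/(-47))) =-0.25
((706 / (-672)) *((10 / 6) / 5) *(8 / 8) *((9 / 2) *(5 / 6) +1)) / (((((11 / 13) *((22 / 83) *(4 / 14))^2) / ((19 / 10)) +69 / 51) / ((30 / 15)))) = -1358089544539 / 553335655968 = -2.45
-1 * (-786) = 786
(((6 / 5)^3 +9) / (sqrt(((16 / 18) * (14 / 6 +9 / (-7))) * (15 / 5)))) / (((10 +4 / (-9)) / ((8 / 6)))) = 12069 * sqrt(77) / 118250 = 0.90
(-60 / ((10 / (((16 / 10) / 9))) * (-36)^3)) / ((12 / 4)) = 1 / 131220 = 0.00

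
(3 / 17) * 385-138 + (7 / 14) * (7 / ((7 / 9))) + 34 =-1073 / 34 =-31.56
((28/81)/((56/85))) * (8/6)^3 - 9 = -16963/2187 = -7.76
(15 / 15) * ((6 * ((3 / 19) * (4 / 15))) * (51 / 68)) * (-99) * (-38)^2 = -135432 / 5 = -27086.40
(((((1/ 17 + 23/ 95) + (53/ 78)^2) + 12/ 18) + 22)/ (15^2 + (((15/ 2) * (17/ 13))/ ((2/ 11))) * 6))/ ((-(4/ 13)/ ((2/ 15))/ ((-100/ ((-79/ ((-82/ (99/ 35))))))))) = 0.68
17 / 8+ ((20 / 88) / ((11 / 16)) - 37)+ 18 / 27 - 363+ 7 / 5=-5742337 / 14520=-395.48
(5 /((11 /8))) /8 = 5 /11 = 0.45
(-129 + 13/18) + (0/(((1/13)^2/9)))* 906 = -2309/18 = -128.28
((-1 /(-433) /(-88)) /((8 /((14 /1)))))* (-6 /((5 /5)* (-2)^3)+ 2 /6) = -91 /1828992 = -0.00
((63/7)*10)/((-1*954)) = -5/53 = -0.09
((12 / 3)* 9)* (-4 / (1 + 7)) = -18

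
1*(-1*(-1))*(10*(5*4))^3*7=56000000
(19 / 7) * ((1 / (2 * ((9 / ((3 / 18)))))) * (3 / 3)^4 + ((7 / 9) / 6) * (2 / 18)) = 437 / 6804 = 0.06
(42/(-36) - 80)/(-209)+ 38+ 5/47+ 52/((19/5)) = 3075323/58938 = 52.18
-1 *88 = -88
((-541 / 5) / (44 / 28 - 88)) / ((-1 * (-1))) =3787 / 3025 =1.25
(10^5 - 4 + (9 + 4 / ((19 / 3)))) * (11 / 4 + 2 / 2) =28501605 / 76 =375021.12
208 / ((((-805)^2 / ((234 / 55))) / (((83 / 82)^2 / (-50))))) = -41912676 / 1497828784375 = -0.00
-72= -72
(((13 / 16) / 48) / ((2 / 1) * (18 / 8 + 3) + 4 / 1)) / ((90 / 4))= 13 / 250560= 0.00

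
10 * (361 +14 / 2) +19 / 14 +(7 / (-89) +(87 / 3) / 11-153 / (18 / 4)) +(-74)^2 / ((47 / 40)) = 5353371691 / 644182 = 8310.34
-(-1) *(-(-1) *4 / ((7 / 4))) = 16 / 7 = 2.29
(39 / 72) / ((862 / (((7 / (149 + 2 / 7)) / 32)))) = 637 / 691806720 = 0.00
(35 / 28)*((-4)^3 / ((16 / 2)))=-10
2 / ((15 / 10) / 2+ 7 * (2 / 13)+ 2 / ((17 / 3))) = 1768 / 1927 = 0.92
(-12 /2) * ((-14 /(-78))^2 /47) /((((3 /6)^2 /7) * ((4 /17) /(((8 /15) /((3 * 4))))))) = -23324 /1072305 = -0.02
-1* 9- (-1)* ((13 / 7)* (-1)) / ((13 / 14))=-11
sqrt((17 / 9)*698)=36.31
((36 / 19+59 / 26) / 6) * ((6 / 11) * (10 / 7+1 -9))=-4301 / 1729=-2.49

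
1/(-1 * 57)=-1/57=-0.02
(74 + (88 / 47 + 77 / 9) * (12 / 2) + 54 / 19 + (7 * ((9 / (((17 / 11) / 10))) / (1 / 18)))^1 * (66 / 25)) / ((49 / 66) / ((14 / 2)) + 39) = 97743828644 / 195910805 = 498.92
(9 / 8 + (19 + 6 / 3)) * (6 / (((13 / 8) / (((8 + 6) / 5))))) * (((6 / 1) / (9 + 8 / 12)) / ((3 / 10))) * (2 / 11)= 356832 / 4147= 86.05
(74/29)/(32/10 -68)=-185/4698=-0.04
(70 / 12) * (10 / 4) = 14.58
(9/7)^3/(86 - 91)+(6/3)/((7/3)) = 741/1715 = 0.43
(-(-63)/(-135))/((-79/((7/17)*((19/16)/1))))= 0.00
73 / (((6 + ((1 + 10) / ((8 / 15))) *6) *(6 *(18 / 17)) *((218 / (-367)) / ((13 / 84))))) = -5920811 / 256606056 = -0.02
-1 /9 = -0.11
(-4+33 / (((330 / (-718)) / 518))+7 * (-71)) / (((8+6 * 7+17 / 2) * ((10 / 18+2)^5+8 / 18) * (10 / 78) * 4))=-3709595961 / 323129350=-11.48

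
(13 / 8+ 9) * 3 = 255 / 8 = 31.88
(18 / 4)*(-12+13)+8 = 25 / 2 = 12.50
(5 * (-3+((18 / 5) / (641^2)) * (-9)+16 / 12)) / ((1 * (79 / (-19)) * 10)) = 0.20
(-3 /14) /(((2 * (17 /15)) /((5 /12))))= -0.04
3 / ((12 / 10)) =5 / 2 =2.50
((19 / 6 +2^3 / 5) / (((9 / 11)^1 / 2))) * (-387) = -67639 / 15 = -4509.27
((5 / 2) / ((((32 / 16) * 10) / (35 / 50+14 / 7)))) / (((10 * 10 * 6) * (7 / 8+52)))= 1 / 94000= 0.00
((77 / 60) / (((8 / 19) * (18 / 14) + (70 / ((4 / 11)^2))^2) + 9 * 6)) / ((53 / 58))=0.00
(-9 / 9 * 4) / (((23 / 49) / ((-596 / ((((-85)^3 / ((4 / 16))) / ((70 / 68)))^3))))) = -2504243 / 6700155728142251500000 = -0.00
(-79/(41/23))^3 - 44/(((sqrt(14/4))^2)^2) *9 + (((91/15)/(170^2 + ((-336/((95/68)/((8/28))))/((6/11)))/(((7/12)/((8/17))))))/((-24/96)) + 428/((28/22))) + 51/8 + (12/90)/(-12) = -504826045017773832229/5820760242014760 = -86728.54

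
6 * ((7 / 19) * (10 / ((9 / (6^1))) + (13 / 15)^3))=345758 / 21375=16.18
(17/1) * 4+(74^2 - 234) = 5310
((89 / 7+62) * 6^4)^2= 459423684864 / 49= 9375993568.65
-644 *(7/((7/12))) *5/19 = -38640/19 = -2033.68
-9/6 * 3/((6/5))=-15/4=-3.75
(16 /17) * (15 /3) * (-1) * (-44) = 3520 /17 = 207.06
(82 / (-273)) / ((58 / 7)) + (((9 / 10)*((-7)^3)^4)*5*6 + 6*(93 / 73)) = 30855011270384506 / 82563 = 373714754434.61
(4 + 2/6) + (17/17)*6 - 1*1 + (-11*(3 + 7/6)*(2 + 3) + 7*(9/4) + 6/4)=-2431/12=-202.58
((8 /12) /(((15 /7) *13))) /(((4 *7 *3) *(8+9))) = 1 /59670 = 0.00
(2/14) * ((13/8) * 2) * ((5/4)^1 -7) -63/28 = -551/112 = -4.92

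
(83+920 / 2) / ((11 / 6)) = 3258 / 11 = 296.18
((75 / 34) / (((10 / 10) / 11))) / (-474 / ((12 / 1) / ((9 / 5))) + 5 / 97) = -400125 / 1171589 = -0.34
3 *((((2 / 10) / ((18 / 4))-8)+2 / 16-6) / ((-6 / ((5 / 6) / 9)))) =4979 / 7776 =0.64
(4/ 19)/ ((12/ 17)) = 17/ 57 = 0.30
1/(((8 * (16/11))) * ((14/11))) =121/1792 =0.07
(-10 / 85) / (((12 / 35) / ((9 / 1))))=-105 / 34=-3.09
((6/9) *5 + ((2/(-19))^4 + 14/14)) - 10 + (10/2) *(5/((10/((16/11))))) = -8730979/4300593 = -2.03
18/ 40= 9/ 20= 0.45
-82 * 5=-410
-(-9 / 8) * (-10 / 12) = -15 / 16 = -0.94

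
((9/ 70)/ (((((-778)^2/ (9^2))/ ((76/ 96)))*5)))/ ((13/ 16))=4617/ 1377021100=0.00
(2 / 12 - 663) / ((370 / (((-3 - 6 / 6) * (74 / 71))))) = 7954 / 1065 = 7.47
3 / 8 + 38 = 307 / 8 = 38.38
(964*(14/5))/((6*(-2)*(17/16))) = -53984/255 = -211.70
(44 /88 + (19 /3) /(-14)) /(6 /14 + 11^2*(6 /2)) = 1 /7632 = 0.00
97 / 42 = 2.31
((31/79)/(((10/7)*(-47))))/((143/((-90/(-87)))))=-651/15397811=-0.00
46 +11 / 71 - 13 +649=48433 / 71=682.15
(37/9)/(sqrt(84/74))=37 * sqrt(1554)/378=3.86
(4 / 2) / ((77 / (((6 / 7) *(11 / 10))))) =6 / 245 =0.02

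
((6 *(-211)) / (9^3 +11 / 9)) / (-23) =5697 / 75578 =0.08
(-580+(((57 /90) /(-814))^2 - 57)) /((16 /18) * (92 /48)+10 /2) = -95.02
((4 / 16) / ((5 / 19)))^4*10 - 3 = 82321 / 16000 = 5.15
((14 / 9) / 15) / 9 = 14 / 1215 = 0.01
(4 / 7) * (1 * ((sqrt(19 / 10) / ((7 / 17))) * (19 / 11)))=3.30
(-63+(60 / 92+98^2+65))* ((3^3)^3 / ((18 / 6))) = 1449672633 / 23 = 63029244.91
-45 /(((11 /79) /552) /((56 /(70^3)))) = -392472 /13475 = -29.13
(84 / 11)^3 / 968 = 74088 / 161051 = 0.46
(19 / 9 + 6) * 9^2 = 657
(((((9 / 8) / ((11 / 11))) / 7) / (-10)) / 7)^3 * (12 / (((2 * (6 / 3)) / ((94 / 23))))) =-102789 / 692717312000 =-0.00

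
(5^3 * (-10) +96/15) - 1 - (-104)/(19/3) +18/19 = -116587/95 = -1227.23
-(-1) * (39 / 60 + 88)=88.65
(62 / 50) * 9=11.16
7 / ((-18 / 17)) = -6.61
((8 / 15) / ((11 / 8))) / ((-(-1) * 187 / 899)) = 57536 / 30855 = 1.86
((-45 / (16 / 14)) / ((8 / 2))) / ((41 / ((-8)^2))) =-630 / 41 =-15.37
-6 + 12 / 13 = -66 / 13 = -5.08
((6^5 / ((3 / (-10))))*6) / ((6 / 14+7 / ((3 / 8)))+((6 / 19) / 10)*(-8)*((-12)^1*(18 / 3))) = -310262400 / 74383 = -4171.15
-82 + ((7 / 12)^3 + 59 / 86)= -6027203 / 74304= -81.12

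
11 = 11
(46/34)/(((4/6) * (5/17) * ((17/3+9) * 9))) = 23/440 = 0.05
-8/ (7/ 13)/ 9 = -104/ 63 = -1.65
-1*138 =-138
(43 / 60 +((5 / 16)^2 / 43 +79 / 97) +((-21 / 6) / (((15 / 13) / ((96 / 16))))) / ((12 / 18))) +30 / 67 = -5434010815 / 214622976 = -25.32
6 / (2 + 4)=1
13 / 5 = 2.60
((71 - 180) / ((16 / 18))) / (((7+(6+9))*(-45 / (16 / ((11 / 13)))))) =1417 / 605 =2.34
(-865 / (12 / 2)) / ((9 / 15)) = -4325 / 18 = -240.28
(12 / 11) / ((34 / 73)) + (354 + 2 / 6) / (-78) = -96289 / 43758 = -2.20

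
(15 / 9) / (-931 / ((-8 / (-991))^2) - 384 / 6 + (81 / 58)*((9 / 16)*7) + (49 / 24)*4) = -9280 / 79545895019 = -0.00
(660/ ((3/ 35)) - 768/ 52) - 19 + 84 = 100753/ 13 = 7750.23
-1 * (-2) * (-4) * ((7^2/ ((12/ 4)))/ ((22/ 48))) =-3136/ 11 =-285.09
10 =10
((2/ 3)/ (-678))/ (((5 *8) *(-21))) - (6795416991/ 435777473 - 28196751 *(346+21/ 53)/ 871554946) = -86559919020314111/ 19730626920625320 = -4.39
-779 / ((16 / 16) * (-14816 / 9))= 7011 / 14816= 0.47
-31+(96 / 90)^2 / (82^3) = -480723943 / 15507225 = -31.00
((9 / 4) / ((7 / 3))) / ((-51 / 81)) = -1.53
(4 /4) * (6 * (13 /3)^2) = 338 /3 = 112.67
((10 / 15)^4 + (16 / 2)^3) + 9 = 42217 / 81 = 521.20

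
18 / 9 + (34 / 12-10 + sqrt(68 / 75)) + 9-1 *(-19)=2 *sqrt(51) / 15 + 137 / 6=23.79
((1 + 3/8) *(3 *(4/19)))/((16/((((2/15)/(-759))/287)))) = -1/30100560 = -0.00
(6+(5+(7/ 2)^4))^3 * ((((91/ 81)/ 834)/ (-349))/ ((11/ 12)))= -57679419889/ 3278567424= -17.59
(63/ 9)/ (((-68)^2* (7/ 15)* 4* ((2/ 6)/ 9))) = 405/ 18496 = 0.02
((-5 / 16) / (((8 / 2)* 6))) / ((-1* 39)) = 5 / 14976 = 0.00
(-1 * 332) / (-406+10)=83 / 99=0.84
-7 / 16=-0.44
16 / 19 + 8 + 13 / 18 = 3271 / 342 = 9.56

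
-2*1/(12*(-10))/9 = 0.00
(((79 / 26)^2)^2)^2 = 1517108809906561 / 208827064576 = 7264.91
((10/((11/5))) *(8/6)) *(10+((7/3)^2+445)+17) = 2893.60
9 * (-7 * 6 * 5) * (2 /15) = -252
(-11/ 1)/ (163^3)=-11/ 4330747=-0.00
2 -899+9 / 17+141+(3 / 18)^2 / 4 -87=-2062351 / 2448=-842.46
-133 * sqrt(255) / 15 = -141.59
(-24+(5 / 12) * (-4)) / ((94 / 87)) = -2233 / 94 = -23.76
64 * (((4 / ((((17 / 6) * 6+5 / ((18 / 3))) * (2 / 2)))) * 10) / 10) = 1536 / 107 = 14.36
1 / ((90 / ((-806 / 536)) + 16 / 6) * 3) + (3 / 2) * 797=82651685 / 69136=1195.49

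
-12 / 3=-4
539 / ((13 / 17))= 9163 / 13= 704.85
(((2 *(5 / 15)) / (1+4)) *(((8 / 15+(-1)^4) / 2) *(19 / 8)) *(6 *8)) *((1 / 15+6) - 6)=874 / 1125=0.78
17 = 17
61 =61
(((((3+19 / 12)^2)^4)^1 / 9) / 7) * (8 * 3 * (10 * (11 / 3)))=4605366583984375 / 1693052928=2720155.12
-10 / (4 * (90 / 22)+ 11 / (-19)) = -2090 / 3299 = -0.63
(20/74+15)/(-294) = -565/10878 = -0.05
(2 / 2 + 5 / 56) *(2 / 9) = 61 / 252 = 0.24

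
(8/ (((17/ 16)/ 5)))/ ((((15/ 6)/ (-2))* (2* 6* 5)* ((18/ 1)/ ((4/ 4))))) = -64/ 2295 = -0.03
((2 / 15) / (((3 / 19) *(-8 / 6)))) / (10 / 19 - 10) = 361 / 5400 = 0.07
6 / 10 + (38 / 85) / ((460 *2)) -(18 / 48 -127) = 127.23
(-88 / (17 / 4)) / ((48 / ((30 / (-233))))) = 220 / 3961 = 0.06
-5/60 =-1/12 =-0.08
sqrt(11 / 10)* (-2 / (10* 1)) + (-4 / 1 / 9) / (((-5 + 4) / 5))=20 / 9-sqrt(110) / 50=2.01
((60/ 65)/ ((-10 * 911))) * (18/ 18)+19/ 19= 1.00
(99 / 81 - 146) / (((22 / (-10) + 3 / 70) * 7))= 13030 / 1359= 9.59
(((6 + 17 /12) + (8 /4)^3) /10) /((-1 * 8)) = -37 /192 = -0.19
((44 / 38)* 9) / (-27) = -22 / 57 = -0.39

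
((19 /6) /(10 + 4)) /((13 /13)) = 19 /84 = 0.23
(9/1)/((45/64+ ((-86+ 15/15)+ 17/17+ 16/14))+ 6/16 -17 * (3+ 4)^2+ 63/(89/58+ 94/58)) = -81984/8151139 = -0.01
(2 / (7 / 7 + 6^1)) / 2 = 1 / 7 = 0.14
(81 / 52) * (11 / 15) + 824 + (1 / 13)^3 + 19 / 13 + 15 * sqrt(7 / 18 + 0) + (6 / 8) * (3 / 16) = 836.10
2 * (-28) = -56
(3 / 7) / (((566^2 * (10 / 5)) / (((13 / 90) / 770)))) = 13 / 103603130400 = 0.00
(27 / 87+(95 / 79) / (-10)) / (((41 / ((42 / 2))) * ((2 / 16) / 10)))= 731640 / 93931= 7.79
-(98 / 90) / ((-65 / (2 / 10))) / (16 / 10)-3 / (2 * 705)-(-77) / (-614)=-42353659 / 337638600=-0.13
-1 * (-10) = 10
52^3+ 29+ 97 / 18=2531563 / 18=140642.39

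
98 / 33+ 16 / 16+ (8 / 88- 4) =2 / 33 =0.06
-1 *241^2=-58081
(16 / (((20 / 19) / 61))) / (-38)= -122 / 5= -24.40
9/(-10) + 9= 81/10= 8.10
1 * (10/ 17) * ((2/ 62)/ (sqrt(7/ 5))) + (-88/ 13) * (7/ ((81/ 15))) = -3080/ 351 + 10 * sqrt(35)/ 3689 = -8.76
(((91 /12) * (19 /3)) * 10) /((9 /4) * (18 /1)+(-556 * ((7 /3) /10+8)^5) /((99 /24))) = -3438703125 /36511365288653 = -0.00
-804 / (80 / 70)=-1407 / 2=-703.50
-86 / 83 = -1.04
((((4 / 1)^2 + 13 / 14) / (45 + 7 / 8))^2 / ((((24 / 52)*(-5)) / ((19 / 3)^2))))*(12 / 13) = -72096032 / 32998805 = -2.18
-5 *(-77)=385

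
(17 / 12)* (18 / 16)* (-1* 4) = -51 / 8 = -6.38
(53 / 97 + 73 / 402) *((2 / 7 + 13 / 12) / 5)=652901 / 3275496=0.20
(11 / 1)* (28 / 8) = 77 / 2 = 38.50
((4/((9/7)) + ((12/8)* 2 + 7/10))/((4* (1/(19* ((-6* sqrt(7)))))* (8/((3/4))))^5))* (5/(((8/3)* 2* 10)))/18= -162657218844981* sqrt(7)/687194767360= -626.24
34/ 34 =1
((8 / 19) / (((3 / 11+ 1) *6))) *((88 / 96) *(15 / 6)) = 605 / 4788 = 0.13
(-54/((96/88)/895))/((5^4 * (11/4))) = -3222/125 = -25.78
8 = 8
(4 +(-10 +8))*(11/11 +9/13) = 44/13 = 3.38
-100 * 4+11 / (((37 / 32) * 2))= -14624 / 37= -395.24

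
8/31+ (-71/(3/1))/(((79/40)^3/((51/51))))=-129031064/45852627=-2.81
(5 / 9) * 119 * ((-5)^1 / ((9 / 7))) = -20825 / 81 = -257.10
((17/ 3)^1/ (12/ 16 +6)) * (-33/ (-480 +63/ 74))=55352/ 957339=0.06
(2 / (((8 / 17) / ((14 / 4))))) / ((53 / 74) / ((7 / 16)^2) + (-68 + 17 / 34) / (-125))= 3.47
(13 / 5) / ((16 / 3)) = 39 / 80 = 0.49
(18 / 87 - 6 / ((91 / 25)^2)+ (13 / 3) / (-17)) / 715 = -6134201 / 8757033285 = -0.00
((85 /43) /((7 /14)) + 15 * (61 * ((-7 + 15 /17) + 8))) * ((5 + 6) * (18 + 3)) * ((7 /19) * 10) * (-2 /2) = -20405408100 /13889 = -1469177.63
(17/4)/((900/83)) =1411/3600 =0.39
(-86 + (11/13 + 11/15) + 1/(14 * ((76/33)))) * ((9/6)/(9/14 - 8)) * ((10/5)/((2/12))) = 52527399/254410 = 206.47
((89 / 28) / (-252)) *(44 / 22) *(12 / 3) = -0.10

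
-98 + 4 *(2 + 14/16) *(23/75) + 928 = 125029/150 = 833.53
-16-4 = -20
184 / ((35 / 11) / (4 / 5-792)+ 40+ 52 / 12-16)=24020832 / 3698335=6.50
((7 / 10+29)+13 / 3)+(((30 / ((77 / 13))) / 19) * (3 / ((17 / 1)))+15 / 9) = 8890647 / 248710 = 35.75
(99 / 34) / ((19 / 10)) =495 / 323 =1.53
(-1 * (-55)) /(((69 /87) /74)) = 118030 /23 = 5131.74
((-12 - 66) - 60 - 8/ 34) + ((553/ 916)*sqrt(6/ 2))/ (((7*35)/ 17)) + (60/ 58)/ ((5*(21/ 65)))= -474840/ 3451 + 1343*sqrt(3)/ 32060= -137.52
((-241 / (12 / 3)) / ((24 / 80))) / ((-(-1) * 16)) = -1205 / 96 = -12.55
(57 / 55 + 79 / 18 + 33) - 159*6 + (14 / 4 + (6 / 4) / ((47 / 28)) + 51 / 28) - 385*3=-1344765197 / 651420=-2064.36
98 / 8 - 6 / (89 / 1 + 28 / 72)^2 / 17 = 2156530097 / 176043908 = 12.25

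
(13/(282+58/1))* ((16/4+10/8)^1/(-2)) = -273/2720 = -0.10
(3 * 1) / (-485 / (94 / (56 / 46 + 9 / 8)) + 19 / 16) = -1081 / 3927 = -0.28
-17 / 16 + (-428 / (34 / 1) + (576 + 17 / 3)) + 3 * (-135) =163.02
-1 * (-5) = 5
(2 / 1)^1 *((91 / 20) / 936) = 7 / 720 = 0.01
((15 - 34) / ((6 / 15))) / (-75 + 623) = -95 / 1096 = -0.09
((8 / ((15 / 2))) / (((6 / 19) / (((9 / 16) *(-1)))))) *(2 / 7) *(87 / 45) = -551 / 525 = -1.05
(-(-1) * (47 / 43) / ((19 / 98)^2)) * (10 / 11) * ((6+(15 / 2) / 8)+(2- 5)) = 35546805 / 341506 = 104.09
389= 389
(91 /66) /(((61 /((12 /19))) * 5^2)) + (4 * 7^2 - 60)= 43346782 /318725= 136.00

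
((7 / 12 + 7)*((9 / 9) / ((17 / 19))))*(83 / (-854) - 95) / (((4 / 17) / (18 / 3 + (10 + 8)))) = -20059611 / 244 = -82211.52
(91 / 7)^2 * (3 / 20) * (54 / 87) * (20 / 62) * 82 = 374166 / 899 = 416.20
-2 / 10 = -1 / 5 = -0.20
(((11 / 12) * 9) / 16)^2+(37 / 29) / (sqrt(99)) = 37 * sqrt(11) / 957+1089 / 4096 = 0.39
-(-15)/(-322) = -15/322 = -0.05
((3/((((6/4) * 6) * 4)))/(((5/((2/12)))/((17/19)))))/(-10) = -0.00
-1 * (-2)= 2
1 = 1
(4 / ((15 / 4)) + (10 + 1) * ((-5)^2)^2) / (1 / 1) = 103141 / 15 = 6876.07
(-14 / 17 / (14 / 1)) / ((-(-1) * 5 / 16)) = -16 / 85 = -0.19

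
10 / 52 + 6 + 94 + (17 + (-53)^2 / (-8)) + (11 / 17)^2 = -7018497 / 30056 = -233.51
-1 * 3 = -3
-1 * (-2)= 2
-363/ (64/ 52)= -4719/ 16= -294.94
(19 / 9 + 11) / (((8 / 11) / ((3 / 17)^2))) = 649 / 1156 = 0.56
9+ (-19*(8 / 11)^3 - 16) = -19045 / 1331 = -14.31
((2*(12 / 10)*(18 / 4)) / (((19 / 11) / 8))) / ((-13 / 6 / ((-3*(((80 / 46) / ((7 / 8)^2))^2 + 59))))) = 6970432224096 / 1568609315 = 4443.70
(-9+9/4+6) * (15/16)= -45/64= -0.70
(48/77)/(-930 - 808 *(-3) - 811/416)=19968/47793361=0.00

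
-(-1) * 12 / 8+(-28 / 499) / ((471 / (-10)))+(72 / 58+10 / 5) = 64649215 / 13631682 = 4.74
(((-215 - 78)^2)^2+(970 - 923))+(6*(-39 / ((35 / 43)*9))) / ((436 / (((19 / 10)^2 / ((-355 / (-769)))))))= 1996288822788336569 / 270865000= 7370050847.43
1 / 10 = 0.10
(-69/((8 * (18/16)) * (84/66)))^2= 64009/1764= 36.29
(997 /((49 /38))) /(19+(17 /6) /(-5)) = 1136580 /27097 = 41.94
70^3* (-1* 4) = -1372000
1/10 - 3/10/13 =1/13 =0.08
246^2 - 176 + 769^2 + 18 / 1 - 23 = 651696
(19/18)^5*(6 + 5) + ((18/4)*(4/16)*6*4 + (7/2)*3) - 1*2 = 94316753/1889568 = 49.91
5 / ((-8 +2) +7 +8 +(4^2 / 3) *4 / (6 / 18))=5 / 73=0.07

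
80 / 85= 16 / 17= 0.94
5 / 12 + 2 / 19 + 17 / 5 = 4471 / 1140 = 3.92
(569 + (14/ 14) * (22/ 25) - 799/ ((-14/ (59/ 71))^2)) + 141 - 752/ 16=16328900517/ 24700900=661.07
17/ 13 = 1.31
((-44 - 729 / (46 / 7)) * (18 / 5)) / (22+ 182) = -21381 / 7820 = -2.73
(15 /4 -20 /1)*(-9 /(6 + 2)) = 585 /32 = 18.28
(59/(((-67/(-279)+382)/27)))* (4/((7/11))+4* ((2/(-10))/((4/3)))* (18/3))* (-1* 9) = -376002162/3732575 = -100.74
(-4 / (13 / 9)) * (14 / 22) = -252 / 143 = -1.76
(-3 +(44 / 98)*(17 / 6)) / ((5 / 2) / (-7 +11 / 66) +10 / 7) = -10414 / 6405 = -1.63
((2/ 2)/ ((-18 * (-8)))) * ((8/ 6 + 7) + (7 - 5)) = 31/ 432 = 0.07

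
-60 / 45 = -4 / 3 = -1.33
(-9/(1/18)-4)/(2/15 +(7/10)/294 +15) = -23240/2119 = -10.97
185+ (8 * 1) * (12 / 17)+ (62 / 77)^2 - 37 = 15551896 / 100793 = 154.30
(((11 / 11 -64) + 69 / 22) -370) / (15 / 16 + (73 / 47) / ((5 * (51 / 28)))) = -906737160 / 2337269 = -387.95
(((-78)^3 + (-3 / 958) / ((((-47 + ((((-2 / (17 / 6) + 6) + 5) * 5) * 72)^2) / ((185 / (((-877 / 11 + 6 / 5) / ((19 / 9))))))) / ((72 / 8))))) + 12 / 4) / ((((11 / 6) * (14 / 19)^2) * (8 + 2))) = -767264597473021697544723 / 16093644414212993320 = -47675.01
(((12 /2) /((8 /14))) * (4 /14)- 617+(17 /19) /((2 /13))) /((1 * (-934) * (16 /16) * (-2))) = -23111 /70984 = -0.33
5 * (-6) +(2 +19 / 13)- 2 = -371 / 13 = -28.54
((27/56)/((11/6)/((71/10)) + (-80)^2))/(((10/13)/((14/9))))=8307/54530200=0.00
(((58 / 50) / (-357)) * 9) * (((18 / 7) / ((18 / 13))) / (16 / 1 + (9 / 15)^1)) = -0.00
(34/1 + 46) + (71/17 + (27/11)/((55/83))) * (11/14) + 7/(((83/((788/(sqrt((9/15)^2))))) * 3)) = 601913222/4889115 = 123.11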